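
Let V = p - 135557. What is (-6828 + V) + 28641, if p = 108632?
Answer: -5112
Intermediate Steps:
V = -26925 (V = 108632 - 135557 = -26925)
(-6828 + V) + 28641 = (-6828 - 26925) + 28641 = -33753 + 28641 = -5112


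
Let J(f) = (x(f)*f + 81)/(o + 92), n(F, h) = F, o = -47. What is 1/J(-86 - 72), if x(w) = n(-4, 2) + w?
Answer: 5/2853 ≈ 0.0017525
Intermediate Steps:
x(w) = -4 + w
J(f) = 9/5 + f*(-4 + f)/45 (J(f) = ((-4 + f)*f + 81)/(-47 + 92) = (f*(-4 + f) + 81)/45 = (81 + f*(-4 + f))*(1/45) = 9/5 + f*(-4 + f)/45)
1/J(-86 - 72) = 1/(9/5 + (-86 - 72)*(-4 + (-86 - 72))/45) = 1/(9/5 + (1/45)*(-158)*(-4 - 158)) = 1/(9/5 + (1/45)*(-158)*(-162)) = 1/(9/5 + 2844/5) = 1/(2853/5) = 5/2853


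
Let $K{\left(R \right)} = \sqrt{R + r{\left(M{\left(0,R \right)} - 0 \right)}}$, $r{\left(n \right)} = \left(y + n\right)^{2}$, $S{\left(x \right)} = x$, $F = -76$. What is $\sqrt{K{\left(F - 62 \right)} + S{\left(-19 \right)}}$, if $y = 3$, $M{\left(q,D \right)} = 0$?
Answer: $\sqrt{-19 + i \sqrt{129}} \approx 1.2522 + 4.5352 i$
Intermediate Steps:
$r{\left(n \right)} = \left(3 + n\right)^{2}$
$K{\left(R \right)} = \sqrt{9 + R}$ ($K{\left(R \right)} = \sqrt{R + \left(3 + \left(0 - 0\right)\right)^{2}} = \sqrt{R + \left(3 + \left(0 + 0\right)\right)^{2}} = \sqrt{R + \left(3 + 0\right)^{2}} = \sqrt{R + 3^{2}} = \sqrt{R + 9} = \sqrt{9 + R}$)
$\sqrt{K{\left(F - 62 \right)} + S{\left(-19 \right)}} = \sqrt{\sqrt{9 - 138} - 19} = \sqrt{\sqrt{-129} - 19} = \sqrt{i \sqrt{129} - 19} = \sqrt{-19 + i \sqrt{129}}$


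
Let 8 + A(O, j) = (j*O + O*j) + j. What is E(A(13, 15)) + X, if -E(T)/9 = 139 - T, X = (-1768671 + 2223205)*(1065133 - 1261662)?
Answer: -89329110164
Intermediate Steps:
A(O, j) = -8 + j + 2*O*j (A(O, j) = -8 + ((j*O + O*j) + j) = -8 + ((O*j + O*j) + j) = -8 + (2*O*j + j) = -8 + (j + 2*O*j) = -8 + j + 2*O*j)
X = -89329112486 (X = 454534*(-196529) = -89329112486)
E(T) = -1251 + 9*T (E(T) = -9*(139 - T) = -1251 + 9*T)
E(A(13, 15)) + X = (-1251 + 9*(-8 + 15 + 2*13*15)) - 89329112486 = (-1251 + 9*(-8 + 15 + 390)) - 89329112486 = (-1251 + 9*397) - 89329112486 = (-1251 + 3573) - 89329112486 = 2322 - 89329112486 = -89329110164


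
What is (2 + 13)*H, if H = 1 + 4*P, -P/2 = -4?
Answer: 495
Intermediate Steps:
P = 8 (P = -2*(-4) = 8)
H = 33 (H = 1 + 4*8 = 1 + 32 = 33)
(2 + 13)*H = (2 + 13)*33 = 15*33 = 495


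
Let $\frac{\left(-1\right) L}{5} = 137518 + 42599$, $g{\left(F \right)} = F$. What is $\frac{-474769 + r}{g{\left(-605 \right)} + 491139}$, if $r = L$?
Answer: $- \frac{687677}{245267} \approx -2.8038$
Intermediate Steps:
$L = -900585$ ($L = - 5 \left(137518 + 42599\right) = \left(-5\right) 180117 = -900585$)
$r = -900585$
$\frac{-474769 + r}{g{\left(-605 \right)} + 491139} = \frac{-474769 - 900585}{-605 + 491139} = - \frac{1375354}{490534} = \left(-1375354\right) \frac{1}{490534} = - \frac{687677}{245267}$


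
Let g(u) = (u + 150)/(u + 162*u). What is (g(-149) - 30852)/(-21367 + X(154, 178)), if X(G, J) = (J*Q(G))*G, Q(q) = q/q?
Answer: -149860505/29362983 ≈ -5.1037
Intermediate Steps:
Q(q) = 1
g(u) = (150 + u)/(163*u) (g(u) = (150 + u)/((163*u)) = (150 + u)*(1/(163*u)) = (150 + u)/(163*u))
X(G, J) = G*J (X(G, J) = (J*1)*G = J*G = G*J)
(g(-149) - 30852)/(-21367 + X(154, 178)) = ((1/163)*(150 - 149)/(-149) - 30852)/(-21367 + 154*178) = ((1/163)*(-1/149)*1 - 30852)/(-21367 + 27412) = (-1/24287 - 30852)/6045 = -749302525/24287*1/6045 = -149860505/29362983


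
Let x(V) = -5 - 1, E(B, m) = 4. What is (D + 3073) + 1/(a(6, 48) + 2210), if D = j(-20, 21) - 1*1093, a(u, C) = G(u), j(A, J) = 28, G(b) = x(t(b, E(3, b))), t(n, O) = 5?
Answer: 4425633/2204 ≈ 2008.0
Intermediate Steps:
x(V) = -6
G(b) = -6
a(u, C) = -6
D = -1065 (D = 28 - 1*1093 = 28 - 1093 = -1065)
(D + 3073) + 1/(a(6, 48) + 2210) = (-1065 + 3073) + 1/(-6 + 2210) = 2008 + 1/2204 = 4425633/2204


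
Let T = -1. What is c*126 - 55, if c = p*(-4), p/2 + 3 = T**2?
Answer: 1961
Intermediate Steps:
p = -4 (p = -6 + 2*(-1)**2 = -6 + 2*1 = -6 + 2 = -4)
c = 16 (c = -4*(-4) = 16)
c*126 - 55 = 16*126 - 55 = 2016 - 55 = 1961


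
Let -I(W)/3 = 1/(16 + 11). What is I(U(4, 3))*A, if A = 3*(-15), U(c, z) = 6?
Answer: 5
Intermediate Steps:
I(W) = -⅑ (I(W) = -3/(16 + 11) = -3/27 = -3*1/27 = -⅑)
A = -45
I(U(4, 3))*A = -⅑*(-45) = 5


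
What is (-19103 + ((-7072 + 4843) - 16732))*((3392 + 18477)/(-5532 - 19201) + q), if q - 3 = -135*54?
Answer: 6861083199360/24733 ≈ 2.7741e+8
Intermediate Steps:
q = -7287 (q = 3 - 135*54 = 3 - 7290 = -7287)
(-19103 + ((-7072 + 4843) - 16732))*((3392 + 18477)/(-5532 - 19201) + q) = (-19103 + ((-7072 + 4843) - 16732))*((3392 + 18477)/(-5532 - 19201) - 7287) = (-19103 + (-2229 - 16732))*(21869/(-24733) - 7287) = (-19103 - 18961)*(21869*(-1/24733) - 7287) = -38064*(-21869/24733 - 7287) = -38064*(-180251240/24733) = 6861083199360/24733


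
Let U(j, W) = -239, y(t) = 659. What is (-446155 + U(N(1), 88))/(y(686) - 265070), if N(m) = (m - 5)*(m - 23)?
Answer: 148798/88137 ≈ 1.6883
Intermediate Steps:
N(m) = (-23 + m)*(-5 + m) (N(m) = (-5 + m)*(-23 + m) = (-23 + m)*(-5 + m))
(-446155 + U(N(1), 88))/(y(686) - 265070) = (-446155 - 239)/(659 - 265070) = -446394/(-264411) = -446394*(-1/264411) = 148798/88137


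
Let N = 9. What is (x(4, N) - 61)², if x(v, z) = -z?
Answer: 4900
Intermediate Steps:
(x(4, N) - 61)² = (-1*9 - 61)² = (-9 - 61)² = (-70)² = 4900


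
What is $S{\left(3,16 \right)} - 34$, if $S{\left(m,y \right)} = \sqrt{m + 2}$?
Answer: $-34 + \sqrt{5} \approx -31.764$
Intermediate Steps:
$S{\left(m,y \right)} = \sqrt{2 + m}$
$S{\left(3,16 \right)} - 34 = \sqrt{2 + 3} - 34 = \sqrt{5} - 34 = -34 + \sqrt{5}$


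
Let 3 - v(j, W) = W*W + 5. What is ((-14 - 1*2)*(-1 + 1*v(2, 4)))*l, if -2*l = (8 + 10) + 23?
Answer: -6232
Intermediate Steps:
v(j, W) = -2 - W² (v(j, W) = 3 - (W*W + 5) = 3 - (W² + 5) = 3 - (5 + W²) = 3 + (-5 - W²) = -2 - W²)
l = -41/2 (l = -((8 + 10) + 23)/2 = -(18 + 23)/2 = -½*41 = -41/2 ≈ -20.500)
((-14 - 1*2)*(-1 + 1*v(2, 4)))*l = ((-14 - 1*2)*(-1 + 1*(-2 - 1*4²)))*(-41/2) = ((-14 - 2)*(-1 + 1*(-2 - 1*16)))*(-41/2) = -16*(-1 + 1*(-2 - 16))*(-41/2) = -16*(-1 + 1*(-18))*(-41/2) = -16*(-1 - 18)*(-41/2) = -16*(-19)*(-41/2) = 304*(-41/2) = -6232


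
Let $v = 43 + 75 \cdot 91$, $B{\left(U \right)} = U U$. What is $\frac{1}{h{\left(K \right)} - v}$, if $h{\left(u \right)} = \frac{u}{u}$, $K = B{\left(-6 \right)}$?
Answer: $- \frac{1}{6867} \approx -0.00014562$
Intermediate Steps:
$B{\left(U \right)} = U^{2}$
$K = 36$ ($K = \left(-6\right)^{2} = 36$)
$h{\left(u \right)} = 1$
$v = 6868$ ($v = 43 + 6825 = 6868$)
$\frac{1}{h{\left(K \right)} - v} = \frac{1}{1 - 6868} = \frac{1}{-6867} = - \frac{1}{6867}$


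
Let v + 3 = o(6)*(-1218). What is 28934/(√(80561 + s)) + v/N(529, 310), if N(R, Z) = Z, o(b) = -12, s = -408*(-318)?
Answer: 14613/310 + 28934*√210305/210305 ≈ 110.23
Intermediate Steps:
s = 129744
v = 14613 (v = -3 - 12*(-1218) = -3 + 14616 = 14613)
28934/(√(80561 + s)) + v/N(529, 310) = 28934/(√(80561 + 129744)) + 14613/310 = 28934/(√210305) + 14613*(1/310) = 28934*(√210305/210305) + 14613/310 = 28934*√210305/210305 + 14613/310 = 14613/310 + 28934*√210305/210305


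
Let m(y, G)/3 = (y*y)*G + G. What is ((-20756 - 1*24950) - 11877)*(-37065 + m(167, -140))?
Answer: 676650059295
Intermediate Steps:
m(y, G) = 3*G + 3*G*y² (m(y, G) = 3*((y*y)*G + G) = 3*(y²*G + G) = 3*(G*y² + G) = 3*(G + G*y²) = 3*G + 3*G*y²)
((-20756 - 1*24950) - 11877)*(-37065 + m(167, -140)) = ((-20756 - 1*24950) - 11877)*(-37065 + 3*(-140)*(1 + 167²)) = ((-20756 - 24950) - 11877)*(-37065 + 3*(-140)*(1 + 27889)) = (-45706 - 11877)*(-37065 + 3*(-140)*27890) = -57583*(-37065 - 11713800) = -57583*(-11750865) = 676650059295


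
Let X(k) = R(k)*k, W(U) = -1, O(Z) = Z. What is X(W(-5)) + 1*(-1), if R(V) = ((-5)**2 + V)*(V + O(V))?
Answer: 47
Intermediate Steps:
R(V) = 2*V*(25 + V) (R(V) = ((-5)**2 + V)*(V + V) = (25 + V)*(2*V) = 2*V*(25 + V))
X(k) = 2*k**2*(25 + k) (X(k) = (2*k*(25 + k))*k = 2*k**2*(25 + k))
X(W(-5)) + 1*(-1) = 2*(-1)**2*(25 - 1) + 1*(-1) = 2*1*24 - 1 = 48 - 1 = 47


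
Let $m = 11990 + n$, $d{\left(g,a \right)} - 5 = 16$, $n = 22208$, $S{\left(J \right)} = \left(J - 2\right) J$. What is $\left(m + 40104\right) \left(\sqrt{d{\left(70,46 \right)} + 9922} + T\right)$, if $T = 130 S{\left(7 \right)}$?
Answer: $338074100 + 74302 \sqrt{9943} \approx 3.4548 \cdot 10^{8}$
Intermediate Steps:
$S{\left(J \right)} = J \left(-2 + J\right)$ ($S{\left(J \right)} = \left(-2 + J\right) J = J \left(-2 + J\right)$)
$d{\left(g,a \right)} = 21$ ($d{\left(g,a \right)} = 5 + 16 = 21$)
$m = 34198$ ($m = 11990 + 22208 = 34198$)
$T = 4550$ ($T = 130 \cdot 7 \left(-2 + 7\right) = 130 \cdot 7 \cdot 5 = 130 \cdot 35 = 4550$)
$\left(m + 40104\right) \left(\sqrt{d{\left(70,46 \right)} + 9922} + T\right) = \left(34198 + 40104\right) \left(\sqrt{21 + 9922} + 4550\right) = 74302 \left(\sqrt{9943} + 4550\right) = 74302 \left(4550 + \sqrt{9943}\right) = 338074100 + 74302 \sqrt{9943}$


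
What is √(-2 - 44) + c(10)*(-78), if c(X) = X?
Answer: -780 + I*√46 ≈ -780.0 + 6.7823*I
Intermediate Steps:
√(-2 - 44) + c(10)*(-78) = √(-2 - 44) + 10*(-78) = √(-46) - 780 = I*√46 - 780 = -780 + I*√46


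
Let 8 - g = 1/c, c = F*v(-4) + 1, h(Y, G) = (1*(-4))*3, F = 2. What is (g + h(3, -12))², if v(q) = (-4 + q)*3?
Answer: 34969/2209 ≈ 15.830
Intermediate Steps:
v(q) = -12 + 3*q
h(Y, G) = -12 (h(Y, G) = -4*3 = -12)
c = -47 (c = 2*(-12 + 3*(-4)) + 1 = 2*(-12 - 12) + 1 = 2*(-24) + 1 = -48 + 1 = -47)
g = 377/47 (g = 8 - 1/(-47) = 8 - 1*(-1/47) = 8 + 1/47 = 377/47 ≈ 8.0213)
(g + h(3, -12))² = (377/47 - 12)² = (-187/47)² = 34969/2209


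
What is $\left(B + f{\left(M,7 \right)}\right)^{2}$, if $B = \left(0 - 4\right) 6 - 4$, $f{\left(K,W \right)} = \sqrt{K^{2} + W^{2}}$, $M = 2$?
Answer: $\left(28 - \sqrt{53}\right)^{2} \approx 429.31$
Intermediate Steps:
$B = -28$ ($B = \left(-4\right) 6 - 4 = -24 - 4 = -28$)
$\left(B + f{\left(M,7 \right)}\right)^{2} = \left(-28 + \sqrt{2^{2} + 7^{2}}\right)^{2} = \left(-28 + \sqrt{4 + 49}\right)^{2} = \left(-28 + \sqrt{53}\right)^{2}$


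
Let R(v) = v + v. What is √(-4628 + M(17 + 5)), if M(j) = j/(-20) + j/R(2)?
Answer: I*√115590/5 ≈ 67.997*I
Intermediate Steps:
R(v) = 2*v
M(j) = j/5 (M(j) = j/(-20) + j/((2*2)) = j*(-1/20) + j/4 = -j/20 + j*(¼) = -j/20 + j/4 = j/5)
√(-4628 + M(17 + 5)) = √(-4628 + (17 + 5)/5) = √(-4628 + (⅕)*22) = √(-4628 + 22/5) = √(-23118/5) = I*√115590/5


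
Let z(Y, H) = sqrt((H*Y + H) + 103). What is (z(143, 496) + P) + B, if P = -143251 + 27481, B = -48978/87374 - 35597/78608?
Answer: -397574758923371/3434147696 + sqrt(71527) ≈ -1.1550e+5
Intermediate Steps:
B = -3480157451/3434147696 (B = -48978*1/87374 - 35597*1/78608 = -24489/43687 - 35597/78608 = -3480157451/3434147696 ≈ -1.0134)
z(Y, H) = sqrt(103 + H + H*Y) (z(Y, H) = sqrt((H + H*Y) + 103) = sqrt(103 + H + H*Y))
P = -115770
(z(143, 496) + P) + B = (sqrt(103 + 496 + 496*143) - 115770) - 3480157451/3434147696 = (sqrt(103 + 496 + 70928) - 115770) - 3480157451/3434147696 = (sqrt(71527) - 115770) - 3480157451/3434147696 = (-115770 + sqrt(71527)) - 3480157451/3434147696 = -397574758923371/3434147696 + sqrt(71527)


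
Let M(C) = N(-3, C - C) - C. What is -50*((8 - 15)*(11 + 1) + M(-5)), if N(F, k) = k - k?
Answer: 3950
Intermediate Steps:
N(F, k) = 0
M(C) = -C (M(C) = 0 - C = -C)
-50*((8 - 15)*(11 + 1) + M(-5)) = -50*((8 - 15)*(11 + 1) - 1*(-5)) = -50*(-7*12 + 5) = -50*(-84 + 5) = -50*(-79) = 3950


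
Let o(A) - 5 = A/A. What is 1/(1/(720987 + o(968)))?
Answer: 720993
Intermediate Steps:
o(A) = 6 (o(A) = 5 + A/A = 5 + 1 = 6)
1/(1/(720987 + o(968))) = 1/(1/(720987 + 6)) = 1/(1/720993) = 720993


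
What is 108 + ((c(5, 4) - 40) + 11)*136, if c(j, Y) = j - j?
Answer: -3836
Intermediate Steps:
c(j, Y) = 0
108 + ((c(5, 4) - 40) + 11)*136 = 108 + ((0 - 40) + 11)*136 = 108 + (-40 + 11)*136 = 108 - 29*136 = 108 - 3944 = -3836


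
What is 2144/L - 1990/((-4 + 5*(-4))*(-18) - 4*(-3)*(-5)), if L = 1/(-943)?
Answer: -376054307/186 ≈ -2.0218e+6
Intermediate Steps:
L = -1/943 ≈ -0.0010604
2144/L - 1990/((-4 + 5*(-4))*(-18) - 4*(-3)*(-5)) = 2144/(-1/943) - 1990/((-4 + 5*(-4))*(-18) - 4*(-3)*(-5)) = 2144*(-943) - 1990/((-4 - 20)*(-18) + 12*(-5)) = -2021792 - 1990/(-24*(-18) - 60) = -2021792 - 1990/(432 - 60) = -2021792 - 1990/372 = -2021792 - 1990*1/372 = -2021792 - 995/186 = -376054307/186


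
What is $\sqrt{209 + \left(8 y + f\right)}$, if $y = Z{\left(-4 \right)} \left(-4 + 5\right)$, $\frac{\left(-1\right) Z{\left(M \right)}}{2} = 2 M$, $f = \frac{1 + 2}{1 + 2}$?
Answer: $13 \sqrt{2} \approx 18.385$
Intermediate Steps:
$f = 1$ ($f = \frac{3}{3} = 3 \cdot \frac{1}{3} = 1$)
$Z{\left(M \right)} = - 4 M$ ($Z{\left(M \right)} = - 2 \cdot 2 M = - 4 M$)
$y = 16$ ($y = \left(-4\right) \left(-4\right) \left(-4 + 5\right) = 16 \cdot 1 = 16$)
$\sqrt{209 + \left(8 y + f\right)} = \sqrt{209 + \left(8 \cdot 16 + 1\right)} = \sqrt{209 + \left(128 + 1\right)} = \sqrt{209 + 129} = \sqrt{338} = 13 \sqrt{2}$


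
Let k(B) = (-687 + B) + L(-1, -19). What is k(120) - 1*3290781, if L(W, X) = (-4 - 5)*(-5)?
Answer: -3291303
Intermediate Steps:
L(W, X) = 45 (L(W, X) = -9*(-5) = 45)
k(B) = -642 + B (k(B) = (-687 + B) + 45 = -642 + B)
k(120) - 1*3290781 = (-642 + 120) - 1*3290781 = -522 - 3290781 = -3291303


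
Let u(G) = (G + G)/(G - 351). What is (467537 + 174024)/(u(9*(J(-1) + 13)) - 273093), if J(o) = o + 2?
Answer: -16039025/6827353 ≈ -2.3492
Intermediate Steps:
J(o) = 2 + o
u(G) = 2*G/(-351 + G) (u(G) = (2*G)/(-351 + G) = 2*G/(-351 + G))
(467537 + 174024)/(u(9*(J(-1) + 13)) - 273093) = (467537 + 174024)/(2*(9*((2 - 1) + 13))/(-351 + 9*((2 - 1) + 13)) - 273093) = 641561/(2*(9*(1 + 13))/(-351 + 9*(1 + 13)) - 273093) = 641561/(2*(9*14)/(-351 + 9*14) - 273093) = 641561/(2*126/(-351 + 126) - 273093) = 641561/(2*126/(-225) - 273093) = 641561/(2*126*(-1/225) - 273093) = 641561/(-28/25 - 273093) = 641561/(-6827353/25) = 641561*(-25/6827353) = -16039025/6827353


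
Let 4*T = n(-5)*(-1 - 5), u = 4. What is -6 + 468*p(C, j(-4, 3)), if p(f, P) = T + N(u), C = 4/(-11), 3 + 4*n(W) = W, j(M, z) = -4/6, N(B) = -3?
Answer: -6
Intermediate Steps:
j(M, z) = -⅔ (j(M, z) = -4*⅙ = -⅔)
n(W) = -¾ + W/4
T = 3 (T = ((-¾ + (¼)*(-5))*(-1 - 5))/4 = ((-¾ - 5/4)*(-6))/4 = (-2*(-6))/4 = (¼)*12 = 3)
C = -4/11 (C = 4*(-1/11) = -4/11 ≈ -0.36364)
p(f, P) = 0 (p(f, P) = 3 - 3 = 0)
-6 + 468*p(C, j(-4, 3)) = -6 + 468*0 = -6 + 0 = -6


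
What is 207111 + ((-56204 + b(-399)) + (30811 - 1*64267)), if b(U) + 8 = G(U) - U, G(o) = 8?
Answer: 117850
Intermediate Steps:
b(U) = -U (b(U) = -8 + (8 - U) = -U)
207111 + ((-56204 + b(-399)) + (30811 - 1*64267)) = 207111 + ((-56204 - 1*(-399)) + (30811 - 1*64267)) = 207111 + ((-56204 + 399) + (30811 - 64267)) = 207111 + (-55805 - 33456) = 207111 - 89261 = 117850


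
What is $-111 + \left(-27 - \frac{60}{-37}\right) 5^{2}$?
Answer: $- \frac{27582}{37} \approx -745.46$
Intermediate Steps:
$-111 + \left(-27 - \frac{60}{-37}\right) 5^{2} = -111 + \left(-27 - 60 \left(- \frac{1}{37}\right)\right) 25 = -111 + \left(-27 - - \frac{60}{37}\right) 25 = -111 + \left(-27 + \frac{60}{37}\right) 25 = -111 - \frac{23475}{37} = - \frac{27582}{37}$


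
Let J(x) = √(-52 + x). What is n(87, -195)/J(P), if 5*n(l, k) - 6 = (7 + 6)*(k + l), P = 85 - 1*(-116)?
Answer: -1398*√149/745 ≈ -22.906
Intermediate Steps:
P = 201 (P = 85 + 116 = 201)
n(l, k) = 6/5 + 13*k/5 + 13*l/5 (n(l, k) = 6/5 + ((7 + 6)*(k + l))/5 = 6/5 + (13*(k + l))/5 = 6/5 + (13*k + 13*l)/5 = 6/5 + (13*k/5 + 13*l/5) = 6/5 + 13*k/5 + 13*l/5)
n(87, -195)/J(P) = (6/5 + (13/5)*(-195) + (13/5)*87)/(√(-52 + 201)) = (6/5 - 507 + 1131/5)/(√149) = -1398*√149/745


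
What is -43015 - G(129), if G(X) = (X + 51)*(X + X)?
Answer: -89455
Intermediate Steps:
G(X) = 2*X*(51 + X) (G(X) = (51 + X)*(2*X) = 2*X*(51 + X))
-43015 - G(129) = -43015 - 2*129*(51 + 129) = -43015 - 2*129*180 = -43015 - 1*46440 = -43015 - 46440 = -89455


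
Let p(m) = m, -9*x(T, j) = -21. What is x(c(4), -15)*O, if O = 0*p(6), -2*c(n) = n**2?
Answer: 0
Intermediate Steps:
c(n) = -n**2/2
x(T, j) = 7/3 (x(T, j) = -1/9*(-21) = 7/3)
O = 0 (O = 0*6 = 0)
x(c(4), -15)*O = (7/3)*0 = 0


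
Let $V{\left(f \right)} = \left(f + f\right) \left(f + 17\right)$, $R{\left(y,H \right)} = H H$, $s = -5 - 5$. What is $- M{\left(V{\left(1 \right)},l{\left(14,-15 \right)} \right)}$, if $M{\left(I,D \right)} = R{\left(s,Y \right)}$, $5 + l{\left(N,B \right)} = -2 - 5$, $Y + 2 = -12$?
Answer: $-196$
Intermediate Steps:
$Y = -14$ ($Y = -2 - 12 = -14$)
$l{\left(N,B \right)} = -12$ ($l{\left(N,B \right)} = -5 - 7 = -12$)
$s = -10$
$R{\left(y,H \right)} = H^{2}$
$V{\left(f \right)} = 2 f \left(17 + f\right)$
$M{\left(I,D \right)} = 196$ ($M{\left(I,D \right)} = \left(-14\right)^{2} = 196$)
$- M{\left(V{\left(1 \right)},l{\left(14,-15 \right)} \right)} = \left(-1\right) 196 = -196$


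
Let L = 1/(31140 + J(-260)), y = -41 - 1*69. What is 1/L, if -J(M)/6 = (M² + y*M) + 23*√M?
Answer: -546060 - 276*I*√65 ≈ -5.4606e+5 - 2225.2*I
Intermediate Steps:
y = -110 (y = -41 - 69 = -110)
J(M) = -138*√M - 6*M² + 660*M (J(M) = -6*((M² - 110*M) + 23*√M) = -6*(M² - 110*M + 23*√M) = -138*√M - 6*M² + 660*M)
L = 1/(-546060 - 276*I*√65) (L = 1/(31140 + (-276*I*√65 - 6*(-260)² + 660*(-260))) = 1/(31140 + (-276*I*√65 - 6*67600 - 171600)) = 1/(31140 + (-276*I*√65 - 405600 - 171600)) = 1/(31140 + (-577200 - 276*I*√65)) = 1/(-546060 - 276*I*√65) ≈ -1.8313e-6 + 7.462e-9*I)
1/L = 1/(I/(12*(-45505*I + 23*√65))) = -12*I*(-45505*I + 23*√65)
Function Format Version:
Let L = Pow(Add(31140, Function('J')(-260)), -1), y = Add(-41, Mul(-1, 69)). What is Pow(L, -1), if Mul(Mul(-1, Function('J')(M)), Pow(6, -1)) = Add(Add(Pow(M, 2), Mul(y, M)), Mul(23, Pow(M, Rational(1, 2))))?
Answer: Add(-546060, Mul(-276, I, Pow(65, Rational(1, 2)))) ≈ Add(-5.4606e+5, Mul(-2225.2, I))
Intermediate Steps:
y = -110 (y = Add(-41, -69) = -110)
Function('J')(M) = Add(Mul(-138, Pow(M, Rational(1, 2))), Mul(-6, Pow(M, 2)), Mul(660, M)) (Function('J')(M) = Mul(-6, Add(Add(Pow(M, 2), Mul(-110, M)), Mul(23, Pow(M, Rational(1, 2))))) = Mul(-6, Add(Pow(M, 2), Mul(-110, M), Mul(23, Pow(M, Rational(1, 2))))) = Add(Mul(-138, Pow(M, Rational(1, 2))), Mul(-6, Pow(M, 2)), Mul(660, M)))
L = Pow(Add(-546060, Mul(-276, I, Pow(65, Rational(1, 2)))), -1) (L = Pow(Add(31140, Add(Mul(-138, Pow(-260, Rational(1, 2))), Mul(-6, Pow(-260, 2)), Mul(660, -260))), -1) = Pow(Add(31140, Add(Mul(-138, Mul(2, I, Pow(65, Rational(1, 2)))), Mul(-6, 67600), -171600)), -1) = Pow(Add(31140, Add(Mul(-276, I, Pow(65, Rational(1, 2))), -405600, -171600)), -1) = Pow(Add(31140, Add(-577200, Mul(-276, I, Pow(65, Rational(1, 2))))), -1) = Pow(Add(-546060, Mul(-276, I, Pow(65, Rational(1, 2)))), -1) ≈ Add(-1.8313e-6, Mul(7.462e-9, I)))
Pow(L, -1) = Pow(Mul(Rational(1, 12), I, Pow(Add(Mul(-45505, I), Mul(23, Pow(65, Rational(1, 2)))), -1)), -1) = Mul(-12, I, Add(Mul(-45505, I), Mul(23, Pow(65, Rational(1, 2)))))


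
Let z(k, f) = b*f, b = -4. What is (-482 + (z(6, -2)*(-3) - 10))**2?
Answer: 266256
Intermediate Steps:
z(k, f) = -4*f
(-482 + (z(6, -2)*(-3) - 10))**2 = (-482 + (-4*(-2)*(-3) - 10))**2 = (-482 + (8*(-3) - 10))**2 = (-482 + (-24 - 10))**2 = (-482 - 34)**2 = (-516)**2 = 266256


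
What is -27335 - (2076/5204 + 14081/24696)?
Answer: -878290909765/32129496 ≈ -27336.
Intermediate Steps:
-27335 - (2076/5204 + 14081/24696) = -27335 - (2076*(1/5204) + 14081*(1/24696)) = -27335 - (519/1301 + 14081/24696) = -27335 - 1*31136605/32129496 = -27335 - 31136605/32129496 = -878290909765/32129496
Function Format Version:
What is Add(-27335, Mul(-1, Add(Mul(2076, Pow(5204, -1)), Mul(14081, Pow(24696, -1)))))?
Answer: Rational(-878290909765, 32129496) ≈ -27336.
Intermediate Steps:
Add(-27335, Mul(-1, Add(Mul(2076, Pow(5204, -1)), Mul(14081, Pow(24696, -1))))) = Add(-27335, Mul(-1, Add(Mul(2076, Rational(1, 5204)), Mul(14081, Rational(1, 24696))))) = Add(-27335, Mul(-1, Add(Rational(519, 1301), Rational(14081, 24696)))) = Add(-27335, Mul(-1, Rational(31136605, 32129496))) = Add(-27335, Rational(-31136605, 32129496)) = Rational(-878290909765, 32129496)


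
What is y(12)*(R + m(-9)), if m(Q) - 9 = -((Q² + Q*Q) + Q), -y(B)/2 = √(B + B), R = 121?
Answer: 92*√6 ≈ 225.35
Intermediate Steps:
y(B) = -2*√2*√B (y(B) = -2*√(B + B) = -2*√2*√B)
m(Q) = 9 - Q - 2*Q² (m(Q) = 9 - ((Q² + Q*Q) + Q) = 9 - ((Q² + Q²) + Q) = 9 - (2*Q² + Q) = 9 - (Q + 2*Q²) = 9 + (-Q - 2*Q²) = 9 - Q - 2*Q²)
y(12)*(R + m(-9)) = (-2*√2*√12)*(121 + (9 - 1*(-9) - 2*(-9)²)) = (-2*√2*2*√3)*(121 + (9 + 9 - 2*81)) = (-4*√6)*(121 + (9 + 9 - 162)) = (-4*√6)*(121 - 144) = -4*√6*(-23) = 92*√6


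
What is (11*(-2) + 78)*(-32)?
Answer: -1792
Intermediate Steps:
(11*(-2) + 78)*(-32) = (-22 + 78)*(-32) = 56*(-32) = -1792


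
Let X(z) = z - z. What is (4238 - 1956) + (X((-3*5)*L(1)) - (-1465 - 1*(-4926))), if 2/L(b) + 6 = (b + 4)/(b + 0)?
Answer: -1179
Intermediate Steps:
L(b) = 2/(-6 + (4 + b)/b) (L(b) = 2/(-6 + (b + 4)/(b + 0)) = 2/(-6 + (4 + b)/b))
X(z) = 0
(4238 - 1956) + (X((-3*5)*L(1)) - (-1465 - 1*(-4926))) = (4238 - 1956) + (0 - (-1465 - 1*(-4926))) = 2282 + (0 - (-1465 + 4926)) = 2282 + (0 - 1*3461) = 2282 + (0 - 3461) = 2282 - 3461 = -1179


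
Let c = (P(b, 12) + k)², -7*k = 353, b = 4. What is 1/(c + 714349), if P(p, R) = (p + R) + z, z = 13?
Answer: 49/35025601 ≈ 1.3990e-6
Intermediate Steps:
P(p, R) = 13 + R + p (P(p, R) = (p + R) + 13 = (R + p) + 13 = 13 + R + p)
k = -353/7 (k = -⅐*353 = -353/7 ≈ -50.429)
c = 22500/49 (c = ((13 + 12 + 4) - 353/7)² = (29 - 353/7)² = (-150/7)² = 22500/49 ≈ 459.18)
1/(c + 714349) = 1/(22500/49 + 714349) = 1/(35025601/49) = 49/35025601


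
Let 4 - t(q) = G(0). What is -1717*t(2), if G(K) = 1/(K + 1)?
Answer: -5151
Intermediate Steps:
G(K) = 1/(1 + K)
t(q) = 3 (t(q) = 4 - 1/(1 + 0) = 4 - 1/1 = 4 - 1*1 = 4 - 1 = 3)
-1717*t(2) = -1717*3 = -5151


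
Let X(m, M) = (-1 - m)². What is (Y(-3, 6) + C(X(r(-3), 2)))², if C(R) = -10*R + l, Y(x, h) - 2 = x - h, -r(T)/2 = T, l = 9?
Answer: 238144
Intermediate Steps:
r(T) = -2*T
Y(x, h) = 2 + x - h (Y(x, h) = 2 + (x - h) = 2 + x - h)
C(R) = 9 - 10*R (C(R) = -10*R + 9 = 9 - 10*R)
(Y(-3, 6) + C(X(r(-3), 2)))² = ((2 - 3 - 1*6) + (9 - 10*(1 - 2*(-3))²))² = ((2 - 3 - 6) + (9 - 10*(1 + 6)²))² = (-7 + (9 - 10*7²))² = (-7 + (9 - 10*49))² = (-7 + (9 - 490))² = (-7 - 481)² = (-488)² = 238144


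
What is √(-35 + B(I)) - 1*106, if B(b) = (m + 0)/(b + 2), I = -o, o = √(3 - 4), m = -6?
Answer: -106 + √(-935 - 30*I)/5 ≈ -105.9 - 6.1163*I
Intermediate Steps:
o = I (o = √(-1) = I ≈ 1.0*I)
I = -I ≈ -1.0*I
B(b) = -6/(2 + b) (B(b) = (-6 + 0)/(b + 2) = -6/(2 + b))
√(-35 + B(I)) - 1*106 = √(-35 - 6*(2 + I)/5) - 1*106 = √(-35 - 6*(2 + I)/5) - 106 = -106 + √(-35 - 6*(2 + I)/5)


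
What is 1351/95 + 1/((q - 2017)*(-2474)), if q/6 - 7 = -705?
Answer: 4147886153/291672230 ≈ 14.221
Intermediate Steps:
q = -4188 (q = 42 + 6*(-705) = 42 - 4230 = -4188)
1351/95 + 1/((q - 2017)*(-2474)) = 1351/95 + 1/(-4188 - 2017*(-2474)) = 1351*(1/95) - 1/2474/(-6205) = 1351/95 - 1/6205*(-1/2474) = 1351/95 + 1/15351170 = 4147886153/291672230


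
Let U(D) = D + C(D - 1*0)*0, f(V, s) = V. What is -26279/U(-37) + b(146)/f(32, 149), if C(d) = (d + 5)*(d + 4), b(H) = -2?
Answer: 420427/592 ≈ 710.18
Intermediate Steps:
C(d) = (4 + d)*(5 + d) (C(d) = (5 + d)*(4 + d) = (4 + d)*(5 + d))
U(D) = D (U(D) = D + (20 + (D - 1*0)² + 9*(D - 1*0))*0 = D + (20 + (D + 0)² + 9*(D + 0))*0 = D + (20 + D² + 9*D)*0 = D + 0 = D)
-26279/U(-37) + b(146)/f(32, 149) = -26279/(-37) - 2/32 = -26279*(-1/37) - 2*1/32 = 26279/37 - 1/16 = 420427/592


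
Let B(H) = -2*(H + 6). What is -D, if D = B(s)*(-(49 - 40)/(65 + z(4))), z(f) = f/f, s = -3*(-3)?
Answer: -45/11 ≈ -4.0909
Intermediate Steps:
s = 9
B(H) = -12 - 2*H (B(H) = -2*(6 + H) = -12 - 2*H)
z(f) = 1
D = 45/11 (D = (-12 - 2*9)*(-(49 - 40)/(65 + 1)) = (-12 - 18)*(-9/66) = -(-30)*9*(1/66) = -(-30)*3/22 = -30*(-3/22) = 45/11 ≈ 4.0909)
-D = -1*45/11 = -45/11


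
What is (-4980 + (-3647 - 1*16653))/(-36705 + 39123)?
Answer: -12640/1209 ≈ -10.455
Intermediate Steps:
(-4980 + (-3647 - 1*16653))/(-36705 + 39123) = (-4980 + (-3647 - 16653))/2418 = (-4980 - 20300)*(1/2418) = -25280*1/2418 = -12640/1209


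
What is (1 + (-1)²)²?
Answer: 4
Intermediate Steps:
(1 + (-1)²)² = (1 + 1)² = 2² = 4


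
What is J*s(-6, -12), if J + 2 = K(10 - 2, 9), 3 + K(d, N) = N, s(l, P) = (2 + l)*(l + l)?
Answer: 192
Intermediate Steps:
s(l, P) = 2*l*(2 + l) (s(l, P) = (2 + l)*(2*l) = 2*l*(2 + l))
K(d, N) = -3 + N
J = 4 (J = -2 + (-3 + 9) = -2 + 6 = 4)
J*s(-6, -12) = 4*(2*(-6)*(2 - 6)) = 4*(2*(-6)*(-4)) = 4*48 = 192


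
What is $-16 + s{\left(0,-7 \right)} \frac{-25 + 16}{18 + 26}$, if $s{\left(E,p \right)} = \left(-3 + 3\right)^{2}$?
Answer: $-16$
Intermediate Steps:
$s{\left(E,p \right)} = 0$ ($s{\left(E,p \right)} = 0^{2} = 0$)
$-16 + s{\left(0,-7 \right)} \frac{-25 + 16}{18 + 26} = -16 + 0 \frac{-25 + 16}{18 + 26} = -16 + 0 \left(- \frac{9}{44}\right) = -16 + 0 = -16$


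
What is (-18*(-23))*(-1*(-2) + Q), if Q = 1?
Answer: 1242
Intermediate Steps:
(-18*(-23))*(-1*(-2) + Q) = (-18*(-23))*(-1*(-2) + 1) = 414*(2 + 1) = 414*3 = 1242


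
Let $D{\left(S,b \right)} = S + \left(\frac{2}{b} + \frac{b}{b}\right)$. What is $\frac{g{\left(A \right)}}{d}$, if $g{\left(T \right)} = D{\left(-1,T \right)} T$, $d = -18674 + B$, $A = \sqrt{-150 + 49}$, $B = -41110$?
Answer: $- \frac{1}{29892} \approx -3.3454 \cdot 10^{-5}$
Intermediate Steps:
$D{\left(S,b \right)} = 1 + S + \frac{2}{b}$ ($D{\left(S,b \right)} = S + \left(\frac{2}{b} + 1\right) = S + \left(1 + \frac{2}{b}\right) = 1 + S + \frac{2}{b}$)
$A = i \sqrt{101}$ ($A = \sqrt{-101} = i \sqrt{101} \approx 10.05 i$)
$d = -59784$ ($d = -18674 - 41110 = -59784$)
$g{\left(T \right)} = 2$ ($g{\left(T \right)} = \left(1 - 1 + \frac{2}{T}\right) T = \frac{2}{T} T = 2$)
$\frac{g{\left(A \right)}}{d} = \frac{2}{-59784} = 2 \left(- \frac{1}{59784}\right) = - \frac{1}{29892}$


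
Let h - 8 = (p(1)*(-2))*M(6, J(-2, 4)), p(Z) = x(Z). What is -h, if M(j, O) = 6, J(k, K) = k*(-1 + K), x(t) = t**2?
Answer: 4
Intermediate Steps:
p(Z) = Z**2
h = -4 (h = 8 + (1**2*(-2))*6 = 8 + (1*(-2))*6 = 8 - 2*6 = 8 - 12 = -4)
-h = -1*(-4) = 4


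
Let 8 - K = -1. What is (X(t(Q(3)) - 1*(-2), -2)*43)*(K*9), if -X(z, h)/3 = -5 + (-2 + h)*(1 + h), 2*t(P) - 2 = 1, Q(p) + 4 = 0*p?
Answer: 10449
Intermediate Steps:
K = 9 (K = 8 - 1*(-1) = 8 + 1 = 9)
Q(p) = -4 (Q(p) = -4 + 0*p = -4 + 0 = -4)
t(P) = 3/2 (t(P) = 1 + (½)*1 = 1 + ½ = 3/2)
X(z, h) = 15 - 3*(1 + h)*(-2 + h) (X(z, h) = -3*(-5 + (-2 + h)*(1 + h)) = -3*(-5 + (1 + h)*(-2 + h)) = 15 - 3*(1 + h)*(-2 + h))
(X(t(Q(3)) - 1*(-2), -2)*43)*(K*9) = ((21 - 3*(-2)² + 3*(-2))*43)*(9*9) = ((21 - 3*4 - 6)*43)*81 = ((21 - 12 - 6)*43)*81 = (3*43)*81 = 129*81 = 10449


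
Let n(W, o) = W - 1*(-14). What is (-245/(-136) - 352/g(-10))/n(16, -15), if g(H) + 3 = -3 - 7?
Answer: 17019/17680 ≈ 0.96261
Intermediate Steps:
n(W, o) = 14 + W (n(W, o) = W + 14 = 14 + W)
g(H) = -13 (g(H) = -3 + (-3 - 7) = -3 - 10 = -13)
(-245/(-136) - 352/g(-10))/n(16, -15) = (-245/(-136) - 352/(-13))/(14 + 16) = (-245*(-1/136) - 352*(-1/13))/30 = (245/136 + 352/13)*(1/30) = (51057/1768)*(1/30) = 17019/17680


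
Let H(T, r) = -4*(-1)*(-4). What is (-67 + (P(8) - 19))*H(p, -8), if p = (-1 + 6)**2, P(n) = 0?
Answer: 1376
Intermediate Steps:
p = 25 (p = 5**2 = 25)
H(T, r) = -16 (H(T, r) = 4*(-4) = -16)
(-67 + (P(8) - 19))*H(p, -8) = (-67 + (0 - 19))*(-16) = (-67 - 19)*(-16) = -86*(-16) = 1376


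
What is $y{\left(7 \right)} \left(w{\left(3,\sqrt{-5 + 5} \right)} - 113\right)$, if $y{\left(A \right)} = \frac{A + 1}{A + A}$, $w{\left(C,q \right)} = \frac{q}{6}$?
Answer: $- \frac{452}{7} \approx -64.571$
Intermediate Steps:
$w{\left(C,q \right)} = \frac{q}{6}$ ($w{\left(C,q \right)} = q \frac{1}{6} = \frac{q}{6}$)
$y{\left(A \right)} = \frac{1 + A}{2 A}$
$y{\left(7 \right)} \left(w{\left(3,\sqrt{-5 + 5} \right)} - 113\right) = \frac{1 + 7}{2 \cdot 7} \left(\frac{\sqrt{-5 + 5}}{6} - 113\right) = \frac{1}{2} \cdot \frac{1}{7} \cdot 8 \left(\frac{\sqrt{0}}{6} - 113\right) = \frac{4 \left(\frac{1}{6} \cdot 0 - 113\right)}{7} = \frac{4 \left(0 - 113\right)}{7} = \frac{4}{7} \left(-113\right) = - \frac{452}{7}$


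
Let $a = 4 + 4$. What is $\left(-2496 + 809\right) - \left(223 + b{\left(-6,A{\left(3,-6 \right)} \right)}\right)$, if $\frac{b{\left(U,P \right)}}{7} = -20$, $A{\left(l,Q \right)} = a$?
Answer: $-1770$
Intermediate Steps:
$a = 8$
$A{\left(l,Q \right)} = 8$
$b{\left(U,P \right)} = -140$ ($b{\left(U,P \right)} = 7 \left(-20\right) = -140$)
$\left(-2496 + 809\right) - \left(223 + b{\left(-6,A{\left(3,-6 \right)} \right)}\right) = \left(-2496 + 809\right) - 83 = -1687 + \left(-223 + 140\right) = -1687 - 83 = -1770$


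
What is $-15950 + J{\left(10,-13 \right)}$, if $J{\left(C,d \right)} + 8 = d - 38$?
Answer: $-16009$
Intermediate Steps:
$J{\left(C,d \right)} = -46 + d$ ($J{\left(C,d \right)} = -8 + \left(d - 38\right) = -8 + \left(-38 + d\right) = -46 + d$)
$-15950 + J{\left(10,-13 \right)} = -15950 - 59 = -16009$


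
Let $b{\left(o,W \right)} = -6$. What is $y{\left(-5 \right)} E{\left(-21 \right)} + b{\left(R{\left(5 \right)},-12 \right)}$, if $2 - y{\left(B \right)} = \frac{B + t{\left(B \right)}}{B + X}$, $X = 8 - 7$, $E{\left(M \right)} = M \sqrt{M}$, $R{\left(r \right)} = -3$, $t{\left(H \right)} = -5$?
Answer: $-6 + \frac{21 i \sqrt{21}}{2} \approx -6.0 + 48.117 i$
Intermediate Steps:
$E{\left(M \right)} = M^{\frac{3}{2}}$
$X = 1$ ($X = 8 - 7 = 1$)
$y{\left(B \right)} = 2 - \frac{-5 + B}{1 + B}$ ($y{\left(B \right)} = 2 - \frac{B - 5}{B + 1} = 2 - \frac{-5 + B}{1 + B}$)
$y{\left(-5 \right)} E{\left(-21 \right)} + b{\left(R{\left(5 \right)},-12 \right)} = \frac{7 - 5}{1 - 5} \left(-21\right)^{\frac{3}{2}} - 6 = \frac{1}{-4} \cdot 2 \left(- 21 i \sqrt{21}\right) - 6 = \left(- \frac{1}{4}\right) 2 \left(- 21 i \sqrt{21}\right) - 6 = - \frac{\left(-21\right) i \sqrt{21}}{2} - 6 = \frac{21 i \sqrt{21}}{2} - 6 = -6 + \frac{21 i \sqrt{21}}{2}$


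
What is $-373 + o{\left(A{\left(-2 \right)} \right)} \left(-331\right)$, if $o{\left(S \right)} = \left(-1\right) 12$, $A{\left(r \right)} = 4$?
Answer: $3599$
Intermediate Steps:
$o{\left(S \right)} = -12$
$-373 + o{\left(A{\left(-2 \right)} \right)} \left(-331\right) = -373 - -3972 = -373 + 3972 = 3599$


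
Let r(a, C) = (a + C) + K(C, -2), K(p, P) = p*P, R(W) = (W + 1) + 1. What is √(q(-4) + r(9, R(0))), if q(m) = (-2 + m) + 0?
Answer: 1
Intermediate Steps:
R(W) = 2 + W (R(W) = (1 + W) + 1 = 2 + W)
K(p, P) = P*p
q(m) = -2 + m
r(a, C) = a - C (r(a, C) = (a + C) - 2*C = (C + a) - 2*C = a - C)
√(q(-4) + r(9, R(0))) = √((-2 - 4) + (9 - (2 + 0))) = √(-6 + (9 - 1*2)) = √(-6 + (9 - 2)) = √(-6 + 7) = √1 = 1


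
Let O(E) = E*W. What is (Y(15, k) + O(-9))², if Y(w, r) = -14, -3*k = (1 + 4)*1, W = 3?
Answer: 1681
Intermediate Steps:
k = -5/3 (k = -(1 + 4)/3 = -5/3 ≈ -1.6667)
O(E) = 3*E (O(E) = E*3 = 3*E)
(Y(15, k) + O(-9))² = (-14 + 3*(-9))² = (-14 - 27)² = (-41)² = 1681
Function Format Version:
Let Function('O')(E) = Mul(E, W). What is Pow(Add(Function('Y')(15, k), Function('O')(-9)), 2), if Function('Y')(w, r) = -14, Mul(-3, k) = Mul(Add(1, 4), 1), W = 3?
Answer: 1681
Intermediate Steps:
k = Rational(-5, 3) (k = Mul(Rational(-1, 3), Mul(Add(1, 4), 1)) = Mul(Rational(-1, 3), Mul(5, 1)) = Mul(Rational(-1, 3), 5) = Rational(-5, 3) ≈ -1.6667)
Function('O')(E) = Mul(3, E) (Function('O')(E) = Mul(E, 3) = Mul(3, E))
Pow(Add(Function('Y')(15, k), Function('O')(-9)), 2) = Pow(Add(-14, Mul(3, -9)), 2) = Pow(Add(-14, -27), 2) = Pow(-41, 2) = 1681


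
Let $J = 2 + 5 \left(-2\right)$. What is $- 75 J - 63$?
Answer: $537$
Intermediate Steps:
$J = -8$ ($J = 2 - 10 = -8$)
$- 75 J - 63 = \left(-75\right) \left(-8\right) - 63 = 600 - 63 = 537$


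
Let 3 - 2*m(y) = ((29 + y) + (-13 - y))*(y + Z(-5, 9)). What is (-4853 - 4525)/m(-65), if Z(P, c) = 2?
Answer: -6252/337 ≈ -18.552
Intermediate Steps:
m(y) = -29/2 - 8*y (m(y) = 3/2 - ((29 + y) + (-13 - y))*(y + 2)/2 = 3/2 - 8*(2 + y) = 3/2 - (32 + 16*y)/2 = 3/2 + (-16 - 8*y) = -29/2 - 8*y)
(-4853 - 4525)/m(-65) = (-4853 - 4525)/(-29/2 - 8*(-65)) = -9378/(-29/2 + 520) = -9378/1011/2 = -9378*2/1011 = -6252/337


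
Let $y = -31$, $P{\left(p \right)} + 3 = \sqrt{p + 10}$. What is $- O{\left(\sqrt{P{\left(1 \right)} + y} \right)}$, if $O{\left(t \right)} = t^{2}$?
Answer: $34 - \sqrt{11} \approx 30.683$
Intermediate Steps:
$P{\left(p \right)} = -3 + \sqrt{10 + p}$ ($P{\left(p \right)} = -3 + \sqrt{p + 10} = -3 + \sqrt{10 + p}$)
$- O{\left(\sqrt{P{\left(1 \right)} + y} \right)} = - \left(\sqrt{\left(-3 + \sqrt{10 + 1}\right) - 31}\right)^{2} = - \left(\sqrt{\left(-3 + \sqrt{11}\right) - 31}\right)^{2} = - \left(\sqrt{-34 + \sqrt{11}}\right)^{2} = - (-34 + \sqrt{11}) = 34 - \sqrt{11}$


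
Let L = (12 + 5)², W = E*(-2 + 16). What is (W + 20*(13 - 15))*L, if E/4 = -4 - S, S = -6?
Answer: 20808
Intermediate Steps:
E = 8 (E = 4*(-4 - 1*(-6)) = 4*(-4 + 6) = 4*2 = 8)
W = 112 (W = 8*(-2 + 16) = 8*14 = 112)
L = 289 (L = 17² = 289)
(W + 20*(13 - 15))*L = (112 + 20*(13 - 15))*289 = (112 + 20*(-2))*289 = (112 - 40)*289 = 72*289 = 20808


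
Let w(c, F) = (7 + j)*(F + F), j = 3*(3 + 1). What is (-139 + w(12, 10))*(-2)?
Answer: -482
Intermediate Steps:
j = 12 (j = 3*4 = 12)
w(c, F) = 38*F (w(c, F) = (7 + 12)*(F + F) = 19*(2*F) = 38*F)
(-139 + w(12, 10))*(-2) = (-139 + 38*10)*(-2) = (-139 + 380)*(-2) = 241*(-2) = -482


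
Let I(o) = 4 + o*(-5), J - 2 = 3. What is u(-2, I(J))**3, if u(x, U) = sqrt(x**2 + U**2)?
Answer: 445*sqrt(445) ≈ 9387.3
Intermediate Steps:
J = 5 (J = 2 + 3 = 5)
I(o) = 4 - 5*o
u(x, U) = sqrt(U**2 + x**2)
u(-2, I(J))**3 = (sqrt((4 - 5*5)**2 + (-2)**2))**3 = (sqrt((4 - 25)**2 + 4))**3 = (sqrt((-21)**2 + 4))**3 = (sqrt(441 + 4))**3 = (sqrt(445))**3 = 445*sqrt(445)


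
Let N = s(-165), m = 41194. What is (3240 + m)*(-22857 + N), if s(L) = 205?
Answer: -1006518968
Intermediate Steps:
N = 205
(3240 + m)*(-22857 + N) = (3240 + 41194)*(-22857 + 205) = 44434*(-22652) = -1006518968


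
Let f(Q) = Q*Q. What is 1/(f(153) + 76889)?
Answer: 1/100298 ≈ 9.9703e-6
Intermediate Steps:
f(Q) = Q**2
1/(f(153) + 76889) = 1/(153**2 + 76889) = 1/(23409 + 76889) = 1/100298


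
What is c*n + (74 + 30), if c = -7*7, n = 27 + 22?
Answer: -2297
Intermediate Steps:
n = 49
c = -49
c*n + (74 + 30) = -49*49 + (74 + 30) = -2401 + 104 = -2297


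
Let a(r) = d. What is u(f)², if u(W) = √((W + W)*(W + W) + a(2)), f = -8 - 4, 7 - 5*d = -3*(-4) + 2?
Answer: 2873/5 ≈ 574.60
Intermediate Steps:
d = -7/5 (d = 7/5 - (-3*(-4) + 2)/5 = 7/5 - (12 + 2)/5 = 7/5 - ⅕*14 = 7/5 - 14/5 = -7/5 ≈ -1.4000)
a(r) = -7/5
f = -12
u(W) = √(-7/5 + 4*W²) (u(W) = √((W + W)*(W + W) - 7/5) = √((2*W)*(2*W) - 7/5) = √(4*W² - 7/5) = √(-7/5 + 4*W²))
u(f)² = (√(-35 + 100*(-12)²)/5)² = (√(-35 + 100*144)/5)² = (√(-35 + 14400)/5)² = (√14365/5)² = ((13*√85)/5)² = (13*√85/5)² = 2873/5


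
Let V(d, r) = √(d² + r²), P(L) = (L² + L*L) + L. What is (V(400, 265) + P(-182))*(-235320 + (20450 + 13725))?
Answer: -13288845570 - 1005725*√9209 ≈ -1.3385e+10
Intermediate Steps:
P(L) = L + 2*L² (P(L) = (L² + L²) + L = 2*L² + L = L + 2*L²)
(V(400, 265) + P(-182))*(-235320 + (20450 + 13725)) = (√(400² + 265²) - 182*(1 + 2*(-182)))*(-235320 + (20450 + 13725)) = (√(160000 + 70225) - 182*(1 - 364))*(-235320 + 34175) = (√230225 - 182*(-363))*(-201145) = (5*√9209 + 66066)*(-201145) = (66066 + 5*√9209)*(-201145) = -13288845570 - 1005725*√9209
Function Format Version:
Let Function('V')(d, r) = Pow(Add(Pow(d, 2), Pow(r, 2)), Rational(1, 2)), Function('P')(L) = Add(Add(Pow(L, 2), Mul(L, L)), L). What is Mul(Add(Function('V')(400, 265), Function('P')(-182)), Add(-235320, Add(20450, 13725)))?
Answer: Add(-13288845570, Mul(-1005725, Pow(9209, Rational(1, 2)))) ≈ -1.3385e+10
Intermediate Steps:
Function('P')(L) = Add(L, Mul(2, Pow(L, 2))) (Function('P')(L) = Add(Add(Pow(L, 2), Pow(L, 2)), L) = Add(Mul(2, Pow(L, 2)), L) = Add(L, Mul(2, Pow(L, 2))))
Mul(Add(Function('V')(400, 265), Function('P')(-182)), Add(-235320, Add(20450, 13725))) = Mul(Add(Pow(Add(Pow(400, 2), Pow(265, 2)), Rational(1, 2)), Mul(-182, Add(1, Mul(2, -182)))), Add(-235320, Add(20450, 13725))) = Mul(Add(Pow(Add(160000, 70225), Rational(1, 2)), Mul(-182, Add(1, -364))), Add(-235320, 34175)) = Mul(Add(Pow(230225, Rational(1, 2)), Mul(-182, -363)), -201145) = Mul(Add(Mul(5, Pow(9209, Rational(1, 2))), 66066), -201145) = Mul(Add(66066, Mul(5, Pow(9209, Rational(1, 2)))), -201145) = Add(-13288845570, Mul(-1005725, Pow(9209, Rational(1, 2))))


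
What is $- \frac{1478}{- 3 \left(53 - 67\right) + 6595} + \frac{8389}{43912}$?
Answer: $- \frac{9224143}{291443944} \approx -0.03165$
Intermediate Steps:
$- \frac{1478}{- 3 \left(53 - 67\right) + 6595} + \frac{8389}{43912} = - \frac{1478}{\left(-3\right) \left(-14\right) + 6595} + 8389 \cdot \frac{1}{43912} = - \frac{1478}{42 + 6595} + \frac{8389}{43912} = - \frac{1478}{6637} + \frac{8389}{43912} = - \frac{9224143}{291443944}$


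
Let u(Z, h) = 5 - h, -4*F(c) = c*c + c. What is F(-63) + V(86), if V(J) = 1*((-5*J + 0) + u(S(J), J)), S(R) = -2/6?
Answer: -2975/2 ≈ -1487.5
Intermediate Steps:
F(c) = -c/4 - c²/4 (F(c) = -(c*c + c)/4 = -(c² + c)/4 = -(c + c²)/4 = -c/4 - c²/4)
S(R) = -⅓ (S(R) = -2*⅙ = -⅓)
V(J) = 5 - 6*J (V(J) = 1*((-5*J + 0) + (5 - J)) = 1*(-5*J + (5 - J)) = 1*(5 - 6*J) = 5 - 6*J)
F(-63) + V(86) = -¼*(-63)*(1 - 63) + (5 - 6*86) = -¼*(-63)*(-62) + (5 - 516) = -1953/2 - 511 = -2975/2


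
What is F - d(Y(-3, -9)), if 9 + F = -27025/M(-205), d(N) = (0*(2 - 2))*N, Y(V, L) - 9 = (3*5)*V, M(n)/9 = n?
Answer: 2084/369 ≈ 5.6477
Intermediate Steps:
M(n) = 9*n
Y(V, L) = 9 + 15*V (Y(V, L) = 9 + (3*5)*V = 9 + 15*V)
d(N) = 0 (d(N) = (0*0)*N = 0*N = 0)
F = 2084/369 (F = -9 - 27025/(9*(-205)) = -9 - 27025/(-1845) = -9 - 27025*(-1/1845) = -9 + 5405/369 = 2084/369 ≈ 5.6477)
F - d(Y(-3, -9)) = 2084/369 - 1*0 = 2084/369 + 0 = 2084/369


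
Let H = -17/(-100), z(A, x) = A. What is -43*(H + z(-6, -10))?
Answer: 25069/100 ≈ 250.69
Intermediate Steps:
H = 17/100 (H = -17*(-1/100) = 17/100 ≈ 0.17000)
-43*(H + z(-6, -10)) = -43*(17/100 - 6) = -43*(-583/100) = 25069/100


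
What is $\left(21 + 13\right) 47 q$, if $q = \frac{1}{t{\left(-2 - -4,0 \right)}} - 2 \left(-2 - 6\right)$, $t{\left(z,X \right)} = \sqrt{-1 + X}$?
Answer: $25568 - 1598 i \approx 25568.0 - 1598.0 i$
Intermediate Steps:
$q = 16 - i$ ($q = \frac{1}{\sqrt{-1 + 0}} - 2 \left(-2 - 6\right) = \frac{1}{\sqrt{-1}} - 2 \left(-2 - 6\right) = \frac{1}{i} - -16 = - i + 16 = 16 - i \approx 16.0 - 1.0 i$)
$\left(21 + 13\right) 47 q = \left(21 + 13\right) 47 \left(16 - i\right) = 34 \cdot 47 \left(16 - i\right) = 1598 \left(16 - i\right) = 25568 - 1598 i$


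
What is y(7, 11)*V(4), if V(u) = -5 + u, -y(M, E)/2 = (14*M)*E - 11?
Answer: 2134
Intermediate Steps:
y(M, E) = 22 - 28*E*M (y(M, E) = -2*((14*M)*E - 11) = -2*(14*E*M - 11) = -2*(-11 + 14*E*M) = 22 - 28*E*M)
y(7, 11)*V(4) = (22 - 28*11*7)*(-5 + 4) = (22 - 2156)*(-1) = -2134*(-1) = 2134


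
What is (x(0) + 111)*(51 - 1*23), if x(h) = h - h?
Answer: 3108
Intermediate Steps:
x(h) = 0
(x(0) + 111)*(51 - 1*23) = (0 + 111)*(51 - 1*23) = 111*(51 - 23) = 111*28 = 3108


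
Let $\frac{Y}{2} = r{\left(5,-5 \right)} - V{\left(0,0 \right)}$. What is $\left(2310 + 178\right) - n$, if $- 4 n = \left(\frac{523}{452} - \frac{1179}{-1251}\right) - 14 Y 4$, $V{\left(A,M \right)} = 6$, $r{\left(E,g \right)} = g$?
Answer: $\frac{702800261}{251312} \approx 2796.5$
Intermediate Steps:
$Y = -22$ ($Y = 2 \left(-5 - 6\right) = 2 \left(-11\right) = -22$)
$n = - \frac{77536005}{251312}$ ($n = - \frac{\left(\frac{523}{452} - \frac{1179}{-1251}\right) - 14 \left(-22\right) 4}{4} = - \frac{\left(523 \cdot \frac{1}{452} - - \frac{131}{139}\right) - \left(-308\right) 4}{4} = - \frac{\left(\frac{523}{452} + \frac{131}{139}\right) - -1232}{4} = - \frac{\frac{131909}{62828} + 1232}{4} = \left(- \frac{1}{4}\right) \frac{77536005}{62828} = - \frac{77536005}{251312} \approx -308.52$)
$\left(2310 + 178\right) - n = \left(2310 + 178\right) - - \frac{77536005}{251312} = 2488 + \frac{77536005}{251312} = \frac{702800261}{251312}$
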